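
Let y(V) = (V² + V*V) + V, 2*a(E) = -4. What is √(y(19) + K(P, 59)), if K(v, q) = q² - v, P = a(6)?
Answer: 8*√66 ≈ 64.992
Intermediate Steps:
a(E) = -2 (a(E) = (½)*(-4) = -2)
P = -2
y(V) = V + 2*V² (y(V) = (V² + V²) + V = 2*V² + V = V + 2*V²)
√(y(19) + K(P, 59)) = √(19*(1 + 2*19) + (59² - 1*(-2))) = √(19*(1 + 38) + (3481 + 2)) = √(19*39 + 3483) = √(741 + 3483) = √4224 = 8*√66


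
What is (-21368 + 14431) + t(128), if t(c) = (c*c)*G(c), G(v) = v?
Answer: 2090215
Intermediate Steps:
t(c) = c**3 (t(c) = (c*c)*c = c**2*c = c**3)
(-21368 + 14431) + t(128) = (-21368 + 14431) + 128**3 = -6937 + 2097152 = 2090215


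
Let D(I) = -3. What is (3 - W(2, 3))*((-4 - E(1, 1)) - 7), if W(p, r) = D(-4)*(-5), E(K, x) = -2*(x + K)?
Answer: 84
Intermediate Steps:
E(K, x) = -2*K - 2*x (E(K, x) = -2*(K + x) = -2*K - 2*x)
W(p, r) = 15 (W(p, r) = -3*(-5) = 15)
(3 - W(2, 3))*((-4 - E(1, 1)) - 7) = (3 - 1*15)*((-4 - (-2*1 - 2*1)) - 7) = (3 - 15)*((-4 - (-2 - 2)) - 7) = -12*((-4 - 1*(-4)) - 7) = -12*((-4 + 4) - 7) = -12*(0 - 7) = -12*(-7) = 84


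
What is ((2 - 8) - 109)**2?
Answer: 13225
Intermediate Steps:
((2 - 8) - 109)**2 = (-6 - 109)**2 = (-115)**2 = 13225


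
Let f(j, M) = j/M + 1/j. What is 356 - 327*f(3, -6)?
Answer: 821/2 ≈ 410.50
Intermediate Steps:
f(j, M) = 1/j + j/M (f(j, M) = j/M + 1/j = 1/j + j/M)
356 - 327*f(3, -6) = 356 - 327*(1/3 + 3/(-6)) = 356 - 327*(1/3 + 3*(-1/6)) = 356 - 327*(1/3 - 1/2) = 356 - 327*(-1/6) = 356 + 109/2 = 821/2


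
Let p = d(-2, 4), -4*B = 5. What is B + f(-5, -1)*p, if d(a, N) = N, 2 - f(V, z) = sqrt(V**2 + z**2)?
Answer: 27/4 - 4*sqrt(26) ≈ -13.646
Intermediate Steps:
B = -5/4 (B = -1/4*5 = -5/4 ≈ -1.2500)
f(V, z) = 2 - sqrt(V**2 + z**2)
p = 4
B + f(-5, -1)*p = -5/4 + (2 - sqrt((-5)**2 + (-1)**2))*4 = -5/4 + (2 - sqrt(25 + 1))*4 = -5/4 + (2 - sqrt(26))*4 = -5/4 + (8 - 4*sqrt(26)) = 27/4 - 4*sqrt(26)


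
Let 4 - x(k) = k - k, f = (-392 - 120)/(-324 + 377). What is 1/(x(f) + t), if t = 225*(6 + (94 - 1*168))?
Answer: -1/15296 ≈ -6.5377e-5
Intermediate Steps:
f = -512/53 ≈ -9.6604
x(k) = 4 (x(k) = 4 - (k - k) = 4 - 1*0 = 4 + 0 = 4)
t = -15300 (t = 225*(6 + (94 - 168)) = 225*(6 - 74) = 225*(-68) = -15300)
1/(x(f) + t) = 1/(4 - 15300) = 1/(-15296) = -1/15296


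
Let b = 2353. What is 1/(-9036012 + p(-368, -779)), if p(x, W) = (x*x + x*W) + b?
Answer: -1/8611563 ≈ -1.1612e-7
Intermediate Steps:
p(x, W) = 2353 + x² + W*x (p(x, W) = (x*x + x*W) + 2353 = (x² + W*x) + 2353 = 2353 + x² + W*x)
1/(-9036012 + p(-368, -779)) = 1/(-9036012 + (2353 + (-368)² - 779*(-368))) = 1/(-9036012 + (2353 + 135424 + 286672)) = 1/(-9036012 + 424449) = 1/(-8611563) = -1/8611563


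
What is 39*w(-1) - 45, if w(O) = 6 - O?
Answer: 228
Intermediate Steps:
39*w(-1) - 45 = 39*(6 - 1*(-1)) - 45 = 39*(6 + 1) - 45 = 39*7 - 45 = 273 - 45 = 228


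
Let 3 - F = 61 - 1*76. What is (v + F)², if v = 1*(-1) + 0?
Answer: 289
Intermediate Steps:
F = 18 (F = 3 - (61 - 1*76) = 3 - (61 - 76) = 3 - 1*(-15) = 3 + 15 = 18)
v = -1 (v = -1 + 0 = -1)
(v + F)² = (-1 + 18)² = 17² = 289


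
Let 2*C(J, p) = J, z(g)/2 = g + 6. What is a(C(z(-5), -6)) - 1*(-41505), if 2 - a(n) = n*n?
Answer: 41506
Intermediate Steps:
z(g) = 12 + 2*g (z(g) = 2*(g + 6) = 2*(6 + g) = 12 + 2*g)
C(J, p) = J/2
a(n) = 2 - n² (a(n) = 2 - n*n = 2 - n²)
a(C(z(-5), -6)) - 1*(-41505) = (2 - ((12 + 2*(-5))/2)²) - 1*(-41505) = (2 - ((12 - 10)/2)²) + 41505 = (2 - ((½)*2)²) + 41505 = (2 - 1*1²) + 41505 = (2 - 1*1) + 41505 = (2 - 1) + 41505 = 1 + 41505 = 41506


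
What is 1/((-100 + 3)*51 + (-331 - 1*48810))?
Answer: -1/54088 ≈ -1.8488e-5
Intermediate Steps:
1/((-100 + 3)*51 + (-331 - 1*48810)) = 1/(-97*51 + (-331 - 48810)) = 1/(-4947 - 49141) = 1/(-54088) = -1/54088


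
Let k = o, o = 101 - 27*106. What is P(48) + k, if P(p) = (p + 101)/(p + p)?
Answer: -264907/96 ≈ -2759.4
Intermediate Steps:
o = -2761 (o = 101 - 2862 = -2761)
k = -2761
P(p) = (101 + p)/(2*p) (P(p) = (101 + p)/((2*p)) = (101 + p)*(1/(2*p)) = (101 + p)/(2*p))
P(48) + k = (1/2)*(101 + 48)/48 - 2761 = (1/2)*(1/48)*149 - 2761 = 149/96 - 2761 = -264907/96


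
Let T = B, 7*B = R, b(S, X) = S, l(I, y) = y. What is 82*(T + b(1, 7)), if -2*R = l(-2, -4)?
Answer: 738/7 ≈ 105.43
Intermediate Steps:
R = 2 (R = -1/2*(-4) = 2)
B = 2/7 (B = (1/7)*2 = 2/7 ≈ 0.28571)
T = 2/7 ≈ 0.28571
82*(T + b(1, 7)) = 82*(2/7 + 1) = 82*(9/7) = 738/7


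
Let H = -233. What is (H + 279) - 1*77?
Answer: -31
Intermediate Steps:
(H + 279) - 1*77 = (-233 + 279) - 1*77 = 46 - 77 = -31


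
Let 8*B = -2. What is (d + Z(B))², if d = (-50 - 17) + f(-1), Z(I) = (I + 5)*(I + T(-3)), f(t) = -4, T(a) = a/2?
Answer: 1610361/256 ≈ 6290.5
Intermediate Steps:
B = -¼ (B = (⅛)*(-2) = -¼ ≈ -0.25000)
T(a) = a/2 (T(a) = a*(½) = a/2)
Z(I) = (5 + I)*(-3/2 + I) (Z(I) = (I + 5)*(I + (½)*(-3)) = (5 + I)*(I - 3/2) = (5 + I)*(-3/2 + I))
d = -71 (d = (-50 - 17) - 4 = -67 - 4 = -71)
(d + Z(B))² = (-71 + (-15/2 + (-¼)² + (7/2)*(-¼)))² = (-71 + (-15/2 + 1/16 - 7/8))² = (-71 - 133/16)² = (-1269/16)² = 1610361/256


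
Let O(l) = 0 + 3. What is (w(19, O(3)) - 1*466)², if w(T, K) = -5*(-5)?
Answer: 194481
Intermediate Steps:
O(l) = 3
w(T, K) = 25
(w(19, O(3)) - 1*466)² = (25 - 1*466)² = (25 - 466)² = (-441)² = 194481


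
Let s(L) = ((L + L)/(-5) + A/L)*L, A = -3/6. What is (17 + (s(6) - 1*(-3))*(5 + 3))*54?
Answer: -21114/5 ≈ -4222.8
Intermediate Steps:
A = -½ (A = -3*⅙ = -½ ≈ -0.50000)
s(L) = L*(-2*L/5 - 1/(2*L)) (s(L) = ((L + L)/(-5) - 1/(2*L))*L = ((2*L)*(-⅕) - 1/(2*L))*L = (-2*L/5 - 1/(2*L))*L = L*(-2*L/5 - 1/(2*L)))
(17 + (s(6) - 1*(-3))*(5 + 3))*54 = (17 + ((-½ - ⅖*6²) - 1*(-3))*(5 + 3))*54 = (17 + ((-½ - ⅖*36) + 3)*8)*54 = (17 + ((-½ - 72/5) + 3)*8)*54 = (17 + (-149/10 + 3)*8)*54 = (17 - 119/10*8)*54 = (17 - 476/5)*54 = -391/5*54 = -21114/5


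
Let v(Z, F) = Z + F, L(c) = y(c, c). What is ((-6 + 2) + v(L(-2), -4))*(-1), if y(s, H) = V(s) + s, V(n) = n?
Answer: 12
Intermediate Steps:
y(s, H) = 2*s (y(s, H) = s + s = 2*s)
L(c) = 2*c
v(Z, F) = F + Z
((-6 + 2) + v(L(-2), -4))*(-1) = ((-6 + 2) + (-4 + 2*(-2)))*(-1) = (-4 + (-4 - 4))*(-1) = (-4 - 8)*(-1) = -12*(-1) = 12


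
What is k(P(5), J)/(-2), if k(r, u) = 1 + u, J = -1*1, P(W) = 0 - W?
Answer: 0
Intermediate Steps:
P(W) = -W
J = -1
k(P(5), J)/(-2) = (1 - 1)/(-2) = -½*0 = 0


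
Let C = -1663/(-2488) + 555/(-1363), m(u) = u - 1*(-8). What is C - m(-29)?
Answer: 72099853/3391144 ≈ 21.261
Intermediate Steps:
m(u) = 8 + u (m(u) = u + 8 = 8 + u)
C = 885829/3391144 (C = -1663*(-1/2488) + 555*(-1/1363) = 1663/2488 - 555/1363 = 885829/3391144 ≈ 0.26122)
C - m(-29) = 885829/3391144 - (8 - 29) = 885829/3391144 - 1*(-21) = 885829/3391144 + 21 = 72099853/3391144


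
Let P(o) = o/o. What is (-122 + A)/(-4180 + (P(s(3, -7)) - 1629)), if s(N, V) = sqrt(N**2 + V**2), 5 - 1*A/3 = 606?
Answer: 175/528 ≈ 0.33144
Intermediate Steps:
A = -1803 (A = 15 - 3*606 = 15 - 1818 = -1803)
P(o) = 1
(-122 + A)/(-4180 + (P(s(3, -7)) - 1629)) = (-122 - 1803)/(-4180 + (1 - 1629)) = -1925/(-4180 - 1628) = -1925/(-5808) = -1925*(-1/5808) = 175/528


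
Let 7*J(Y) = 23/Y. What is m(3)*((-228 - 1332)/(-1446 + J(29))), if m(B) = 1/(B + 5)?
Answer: 7917/58703 ≈ 0.13487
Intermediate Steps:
J(Y) = 23/(7*Y) (J(Y) = (23/Y)/7 = 23/(7*Y))
m(B) = 1/(5 + B)
m(3)*((-228 - 1332)/(-1446 + J(29))) = ((-228 - 1332)/(-1446 + (23/7)/29))/(5 + 3) = (-1560/(-1446 + (23/7)*(1/29)))/8 = (-1560/(-1446 + 23/203))/8 = (-1560/(-293515/203))/8 = (-1560*(-203/293515))/8 = (⅛)*(63336/58703) = 7917/58703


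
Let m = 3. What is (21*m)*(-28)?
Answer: -1764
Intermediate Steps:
(21*m)*(-28) = (21*3)*(-28) = 63*(-28) = -1764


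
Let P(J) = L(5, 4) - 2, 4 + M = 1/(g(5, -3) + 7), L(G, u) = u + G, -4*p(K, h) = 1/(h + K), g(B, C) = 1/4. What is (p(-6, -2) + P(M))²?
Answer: 50625/1024 ≈ 49.438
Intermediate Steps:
g(B, C) = ¼
p(K, h) = -1/(4*(K + h)) (p(K, h) = -1/(4*(h + K)) = -1/(4*(K + h)))
L(G, u) = G + u
M = -112/29 (M = -4 + 1/(¼ + 7) = -4 + 1/(29/4) = -4 + 4/29 = -112/29 ≈ -3.8621)
P(J) = 7 (P(J) = (5 + 4) - 2 = 9 - 2 = 7)
(p(-6, -2) + P(M))² = (-1/(4*(-6) + 4*(-2)) + 7)² = (-1/(-24 - 8) + 7)² = (-1/(-32) + 7)² = (-1*(-1/32) + 7)² = (1/32 + 7)² = (225/32)² = 50625/1024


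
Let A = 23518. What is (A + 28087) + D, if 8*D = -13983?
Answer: 398857/8 ≈ 49857.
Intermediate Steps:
D = -13983/8 (D = (⅛)*(-13983) = -13983/8 ≈ -1747.9)
(A + 28087) + D = (23518 + 28087) - 13983/8 = 51605 - 13983/8 = 398857/8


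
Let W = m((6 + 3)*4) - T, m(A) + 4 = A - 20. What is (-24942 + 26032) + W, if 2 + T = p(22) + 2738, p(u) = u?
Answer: -1656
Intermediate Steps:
m(A) = -24 + A (m(A) = -4 + (A - 20) = -4 + (-20 + A) = -24 + A)
T = 2758 (T = -2 + (22 + 2738) = -2 + 2760 = 2758)
W = -2746 (W = (-24 + (6 + 3)*4) - 1*2758 = (-24 + 9*4) - 2758 = (-24 + 36) - 2758 = 12 - 2758 = -2746)
(-24942 + 26032) + W = (-24942 + 26032) - 2746 = 1090 - 2746 = -1656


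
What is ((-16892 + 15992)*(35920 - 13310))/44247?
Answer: -969000/2107 ≈ -459.90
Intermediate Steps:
((-16892 + 15992)*(35920 - 13310))/44247 = -900*22610*(1/44247) = -20349000*1/44247 = -969000/2107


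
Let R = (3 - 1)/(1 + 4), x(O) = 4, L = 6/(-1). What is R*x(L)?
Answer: 8/5 ≈ 1.6000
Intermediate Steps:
L = -6 (L = 6*(-1) = -6)
R = 2/5 ≈ 0.40000
R*x(L) = (2/5)*4 = 8/5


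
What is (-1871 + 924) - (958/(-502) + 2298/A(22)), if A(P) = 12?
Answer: -570569/502 ≈ -1136.6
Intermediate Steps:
(-1871 + 924) - (958/(-502) + 2298/A(22)) = (-1871 + 924) - (958/(-502) + 2298/12) = -947 - (958*(-1/502) + 2298*(1/12)) = -947 - (-479/251 + 383/2) = -947 - 1*95175/502 = -947 - 95175/502 = -570569/502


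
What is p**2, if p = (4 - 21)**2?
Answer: 83521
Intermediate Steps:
p = 289 (p = (-17)**2 = 289)
p**2 = 289**2 = 83521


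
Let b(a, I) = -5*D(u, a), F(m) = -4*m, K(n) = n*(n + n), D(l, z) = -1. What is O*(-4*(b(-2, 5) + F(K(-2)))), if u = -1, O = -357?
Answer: -38556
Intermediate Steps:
K(n) = 2*n**2 (K(n) = n*(2*n) = 2*n**2)
b(a, I) = 5 (b(a, I) = -5*(-1) = 5)
O*(-4*(b(-2, 5) + F(K(-2)))) = -(-1428)*(5 - 8*(-2)**2) = -(-1428)*(5 - 8*4) = -(-1428)*(5 - 4*8) = -(-1428)*(5 - 32) = -(-1428)*(-27) = -357*108 = -38556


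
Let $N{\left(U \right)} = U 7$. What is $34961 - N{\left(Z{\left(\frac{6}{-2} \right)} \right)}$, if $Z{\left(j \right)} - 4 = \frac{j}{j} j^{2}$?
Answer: $34870$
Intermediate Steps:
$Z{\left(j \right)} = 4 + j^{2}$ ($Z{\left(j \right)} = 4 + \frac{j}{j} j^{2} = 4 + 1 j^{2} = 4 + j^{2}$)
$N{\left(U \right)} = 7 U$
$34961 - N{\left(Z{\left(\frac{6}{-2} \right)} \right)} = 34961 - 7 \left(4 + \left(\frac{6}{-2}\right)^{2}\right) = 34961 - 7 \left(4 + \left(6 \left(- \frac{1}{2}\right)\right)^{2}\right) = 34961 - 7 \left(4 + \left(-3\right)^{2}\right) = 34961 - 7 \left(4 + 9\right) = 34961 - 7 \cdot 13 = 34961 - 91 = 34870$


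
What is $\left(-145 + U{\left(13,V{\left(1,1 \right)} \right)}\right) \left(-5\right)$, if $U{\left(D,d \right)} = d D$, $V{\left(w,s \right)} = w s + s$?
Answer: $595$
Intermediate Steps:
$V{\left(w,s \right)} = s + s w$ ($V{\left(w,s \right)} = s w + s = s + s w$)
$U{\left(D,d \right)} = D d$
$\left(-145 + U{\left(13,V{\left(1,1 \right)} \right)}\right) \left(-5\right) = \left(-145 + 13 \cdot 1 \left(1 + 1\right)\right) \left(-5\right) = \left(-145 + 13 \cdot 1 \cdot 2\right) \left(-5\right) = \left(-145 + 13 \cdot 2\right) \left(-5\right) = \left(-145 + 26\right) \left(-5\right) = \left(-119\right) \left(-5\right) = 595$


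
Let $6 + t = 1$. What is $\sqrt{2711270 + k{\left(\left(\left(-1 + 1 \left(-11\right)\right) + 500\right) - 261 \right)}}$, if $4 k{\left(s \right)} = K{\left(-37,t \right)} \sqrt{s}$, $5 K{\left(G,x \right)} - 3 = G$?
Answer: $\frac{\sqrt{271127000 - 170 \sqrt{227}}}{10} \approx 1646.6$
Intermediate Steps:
$t = -5$ ($t = -6 + 1 = -5$)
$K{\left(G,x \right)} = \frac{3}{5} + \frac{G}{5}$
$k{\left(s \right)} = - \frac{17 \sqrt{s}}{10}$ ($k{\left(s \right)} = \frac{\left(\frac{3}{5} + \frac{1}{5} \left(-37\right)\right) \sqrt{s}}{4} = \frac{\left(\frac{3}{5} - \frac{37}{5}\right) \sqrt{s}}{4} = \frac{\left(- \frac{34}{5}\right) \sqrt{s}}{4} = - \frac{17 \sqrt{s}}{10}$)
$\sqrt{2711270 + k{\left(\left(\left(-1 + 1 \left(-11\right)\right) + 500\right) - 261 \right)}} = \sqrt{2711270 - \frac{17 \sqrt{\left(\left(-1 + 1 \left(-11\right)\right) + 500\right) - 261}}{10}} = \sqrt{2711270 - \frac{17 \sqrt{\left(\left(-1 - 11\right) + 500\right) - 261}}{10}} = \sqrt{2711270 - \frac{17 \sqrt{\left(-12 + 500\right) - 261}}{10}} = \sqrt{2711270 - \frac{17 \sqrt{488 - 261}}{10}} = \sqrt{2711270 - \frac{17 \sqrt{227}}{10}}$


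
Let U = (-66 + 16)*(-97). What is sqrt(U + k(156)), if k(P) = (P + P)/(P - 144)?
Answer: 2*sqrt(1219) ≈ 69.828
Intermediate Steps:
k(P) = 2*P/(-144 + P) (k(P) = (2*P)/(-144 + P) = 2*P/(-144 + P))
U = 4850 (U = -50*(-97) = 4850)
sqrt(U + k(156)) = sqrt(4850 + 2*156/(-144 + 156)) = sqrt(4850 + 2*156/12) = sqrt(4850 + 2*156*(1/12)) = sqrt(4850 + 26) = sqrt(4876) = 2*sqrt(1219)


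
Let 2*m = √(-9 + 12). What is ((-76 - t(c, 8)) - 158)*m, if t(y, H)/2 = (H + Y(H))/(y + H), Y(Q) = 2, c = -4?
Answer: -239*√3/2 ≈ -206.98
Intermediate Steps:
m = √3/2 (m = √(-9 + 12)/2 = √3/2 ≈ 0.86602)
t(y, H) = 2*(2 + H)/(H + y) (t(y, H) = 2*((H + 2)/(y + H)) = 2*((2 + H)/(H + y)) = 2*(2 + H)/(H + y))
((-76 - t(c, 8)) - 158)*m = ((-76 - 2*(2 + 8)/(8 - 4)) - 158)*(√3/2) = ((-76 - 2*10/4) - 158)*(√3/2) = ((-76 - 1*5) - 158)*(√3/2) = ((-76 - 5) - 158)*(√3/2) = (-81 - 158)*(√3/2) = -239*√3/2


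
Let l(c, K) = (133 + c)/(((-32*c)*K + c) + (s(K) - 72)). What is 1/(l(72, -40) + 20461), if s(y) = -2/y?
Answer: 1843201/37713739761 ≈ 4.8873e-5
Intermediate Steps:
l(c, K) = (133 + c)/(-72 + c - 2/K - 32*K*c) (l(c, K) = (133 + c)/(((-32*c)*K + c) + (-2/K - 72)) = (133 + c)/((-32*K*c + c) + (-72 - 2/K)) = (133 + c)/((c - 32*K*c) + (-72 - 2/K)) = (133 + c)/(-72 + c - 2/K - 32*K*c))
1/(l(72, -40) + 20461) = 1/(-1*(-40)*(133 + 72)/(2 - 40*(72 - 1*72 + 32*(-40)*72)) + 20461) = 1/(-1*(-40)*205/(2 - 40*(72 - 72 - 92160)) + 20461) = 1/(-1*(-40)*205/(2 - 40*(-92160)) + 20461) = 1/(-1*(-40)*205/(2 + 3686400) + 20461) = 1/(-1*(-40)*205/3686402 + 20461) = 1/(-1*(-40)*1/3686402*205 + 20461) = 1/(4100/1843201 + 20461) = 1/(37713739761/1843201) = 1843201/37713739761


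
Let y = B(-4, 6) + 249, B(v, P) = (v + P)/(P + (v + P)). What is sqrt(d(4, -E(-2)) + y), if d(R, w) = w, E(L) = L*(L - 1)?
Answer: sqrt(973)/2 ≈ 15.596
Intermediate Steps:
E(L) = L*(-1 + L)
B(v, P) = (P + v)/(v + 2*P) (B(v, P) = (P + v)/(P + (P + v)) = (P + v)/(v + 2*P))
y = 997/4 (y = (6 - 4)/(-4 + 2*6) + 249 = 2/(-4 + 12) + 249 = 2/8 + 249 = (1/8)*2 + 249 = 1/4 + 249 = 997/4 ≈ 249.25)
sqrt(d(4, -E(-2)) + y) = sqrt(-(-2)*(-1 - 2) + 997/4) = sqrt(-(-2)*(-3) + 997/4) = sqrt(-1*6 + 997/4) = sqrt(-6 + 997/4) = sqrt(973/4) = sqrt(973)/2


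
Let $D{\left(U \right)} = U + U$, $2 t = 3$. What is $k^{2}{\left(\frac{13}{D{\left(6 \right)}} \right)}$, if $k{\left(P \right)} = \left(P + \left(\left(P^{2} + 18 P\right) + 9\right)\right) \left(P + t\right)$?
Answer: $\frac{18851015401}{2985984} \approx 6313.2$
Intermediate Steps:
$t = \frac{3}{2}$ ($t = \frac{1}{2} \cdot 3 = \frac{3}{2} \approx 1.5$)
$D{\left(U \right)} = 2 U$
$k{\left(P \right)} = \left(\frac{3}{2} + P\right) \left(9 + P^{2} + 19 P\right)$ ($k{\left(P \right)} = \left(P + \left(\left(P^{2} + 18 P\right) + 9\right)\right) \left(P + \frac{3}{2}\right) = \left(P + \left(9 + P^{2} + 18 P\right)\right) \left(\frac{3}{2} + P\right) = \left(9 + P^{2} + 19 P\right) \left(\frac{3}{2} + P\right) = \left(\frac{3}{2} + P\right) \left(9 + P^{2} + 19 P\right)$)
$k^{2}{\left(\frac{13}{D{\left(6 \right)}} \right)} = \left(\frac{27}{2} + \left(\frac{13}{2 \cdot 6}\right)^{3} + \frac{41 \left(\frac{13}{2 \cdot 6}\right)^{2}}{2} + \frac{75 \frac{13}{2 \cdot 6}}{2}\right)^{2} = \left(\frac{27}{2} + \left(\frac{13}{12}\right)^{3} + \frac{41 \left(\frac{13}{12}\right)^{2}}{2} + \frac{75 \cdot \frac{13}{12}}{2}\right)^{2} = \left(\frac{27}{2} + \left(13 \cdot \frac{1}{12}\right)^{3} + \frac{41 \left(13 \cdot \frac{1}{12}\right)^{2}}{2} + \frac{75 \cdot 13 \cdot \frac{1}{12}}{2}\right)^{2} = \left(\frac{27}{2} + \left(\frac{13}{12}\right)^{3} + \frac{41 \left(\frac{13}{12}\right)^{2}}{2} + \frac{75}{2} \cdot \frac{13}{12}\right)^{2} = \left(\frac{27}{2} + \frac{2197}{1728} + \frac{41}{2} \cdot \frac{169}{144} + \frac{325}{8}\right)^{2} = \left(\frac{27}{2} + \frac{2197}{1728} + \frac{6929}{288} + \frac{325}{8}\right)^{2} = \left(\frac{137299}{1728}\right)^{2} = \frac{18851015401}{2985984}$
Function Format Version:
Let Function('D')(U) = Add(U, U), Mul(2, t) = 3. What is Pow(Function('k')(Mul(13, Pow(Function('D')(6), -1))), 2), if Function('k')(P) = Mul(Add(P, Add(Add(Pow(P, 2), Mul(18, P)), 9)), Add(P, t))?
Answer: Rational(18851015401, 2985984) ≈ 6313.2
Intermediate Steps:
t = Rational(3, 2) (t = Mul(Rational(1, 2), 3) = Rational(3, 2) ≈ 1.5000)
Function('D')(U) = Mul(2, U)
Function('k')(P) = Mul(Add(Rational(3, 2), P), Add(9, Pow(P, 2), Mul(19, P))) (Function('k')(P) = Mul(Add(P, Add(Add(Pow(P, 2), Mul(18, P)), 9)), Add(P, Rational(3, 2))) = Mul(Add(P, Add(9, Pow(P, 2), Mul(18, P))), Add(Rational(3, 2), P)) = Mul(Add(9, Pow(P, 2), Mul(19, P)), Add(Rational(3, 2), P)) = Mul(Add(Rational(3, 2), P), Add(9, Pow(P, 2), Mul(19, P))))
Pow(Function('k')(Mul(13, Pow(Function('D')(6), -1))), 2) = Pow(Add(Rational(27, 2), Pow(Mul(13, Pow(Mul(2, 6), -1)), 3), Mul(Rational(41, 2), Pow(Mul(13, Pow(Mul(2, 6), -1)), 2)), Mul(Rational(75, 2), Mul(13, Pow(Mul(2, 6), -1)))), 2) = Pow(Add(Rational(27, 2), Pow(Mul(13, Pow(12, -1)), 3), Mul(Rational(41, 2), Pow(Mul(13, Pow(12, -1)), 2)), Mul(Rational(75, 2), Mul(13, Pow(12, -1)))), 2) = Pow(Add(Rational(27, 2), Pow(Mul(13, Rational(1, 12)), 3), Mul(Rational(41, 2), Pow(Mul(13, Rational(1, 12)), 2)), Mul(Rational(75, 2), Mul(13, Rational(1, 12)))), 2) = Pow(Add(Rational(27, 2), Pow(Rational(13, 12), 3), Mul(Rational(41, 2), Pow(Rational(13, 12), 2)), Mul(Rational(75, 2), Rational(13, 12))), 2) = Pow(Add(Rational(27, 2), Rational(2197, 1728), Mul(Rational(41, 2), Rational(169, 144)), Rational(325, 8)), 2) = Pow(Add(Rational(27, 2), Rational(2197, 1728), Rational(6929, 288), Rational(325, 8)), 2) = Pow(Rational(137299, 1728), 2) = Rational(18851015401, 2985984)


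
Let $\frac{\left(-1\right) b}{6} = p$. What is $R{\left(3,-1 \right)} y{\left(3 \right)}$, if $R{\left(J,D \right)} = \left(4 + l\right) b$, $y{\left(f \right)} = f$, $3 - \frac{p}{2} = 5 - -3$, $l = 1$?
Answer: $900$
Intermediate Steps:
$p = -10$ ($p = 6 - 2 \left(5 - -3\right) = 6 - 2 \left(5 + 3\right) = 6 - 16 = -10$)
$b = 60$ ($b = \left(-6\right) \left(-10\right) = 60$)
$R{\left(J,D \right)} = 300$ ($R{\left(J,D \right)} = \left(4 + 1\right) 60 = 5 \cdot 60 = 300$)
$R{\left(3,-1 \right)} y{\left(3 \right)} = 300 \cdot 3 = 900$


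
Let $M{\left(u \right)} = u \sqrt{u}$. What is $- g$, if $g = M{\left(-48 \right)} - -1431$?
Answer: $-1431 + 192 i \sqrt{3} \approx -1431.0 + 332.55 i$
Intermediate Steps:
$M{\left(u \right)} = u^{\frac{3}{2}}$
$g = 1431 - 192 i \sqrt{3}$ ($g = \left(-48\right)^{\frac{3}{2}} - -1431 = - 192 i \sqrt{3} + 1431 = 1431 - 192 i \sqrt{3} \approx 1431.0 - 332.55 i$)
$- g = - (1431 - 192 i \sqrt{3}) = -1431 + 192 i \sqrt{3}$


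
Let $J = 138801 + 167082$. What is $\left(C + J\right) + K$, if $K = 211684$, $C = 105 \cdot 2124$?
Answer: $740587$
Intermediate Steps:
$C = 223020$
$J = 305883$
$\left(C + J\right) + K = \left(223020 + 305883\right) + 211684 = 528903 + 211684 = 740587$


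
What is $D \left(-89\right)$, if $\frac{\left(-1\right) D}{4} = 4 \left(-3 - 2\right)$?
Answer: $-7120$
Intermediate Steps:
$D = 80$ ($D = - 4 \cdot 4 \left(-3 - 2\right) = - 4 \cdot 4 \left(-5\right) = \left(-4\right) \left(-20\right) = 80$)
$D \left(-89\right) = 80 \left(-89\right) = -7120$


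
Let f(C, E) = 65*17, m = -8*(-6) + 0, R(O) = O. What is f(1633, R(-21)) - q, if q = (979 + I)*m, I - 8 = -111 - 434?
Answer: -20111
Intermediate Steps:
I = -537 (I = 8 + (-111 - 434) = 8 - 545 = -537)
m = 48 (m = 48 + 0 = 48)
q = 21216 (q = (979 - 537)*48 = 442*48 = 21216)
f(C, E) = 1105
f(1633, R(-21)) - q = 1105 - 1*21216 = 1105 - 21216 = -20111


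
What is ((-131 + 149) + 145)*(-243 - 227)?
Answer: -76610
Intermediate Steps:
((-131 + 149) + 145)*(-243 - 227) = (18 + 145)*(-470) = 163*(-470) = -76610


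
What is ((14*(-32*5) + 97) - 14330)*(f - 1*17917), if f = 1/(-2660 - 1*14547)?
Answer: 5078589988860/17207 ≈ 2.9515e+8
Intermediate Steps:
f = -1/17207 (f = 1/(-2660 - 14547) = 1/(-17207) = -1/17207 ≈ -5.8116e-5)
((14*(-32*5) + 97) - 14330)*(f - 1*17917) = ((14*(-32*5) + 97) - 14330)*(-1/17207 - 1*17917) = ((14*(-160) + 97) - 14330)*(-1/17207 - 17917) = ((-2240 + 97) - 14330)*(-308297820/17207) = (-2143 - 14330)*(-308297820/17207) = -16473*(-308297820/17207) = 5078589988860/17207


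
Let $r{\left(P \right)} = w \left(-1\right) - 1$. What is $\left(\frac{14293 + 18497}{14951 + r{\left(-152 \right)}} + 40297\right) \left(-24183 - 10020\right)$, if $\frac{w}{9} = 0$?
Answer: $- \frac{158510630514}{115} \approx -1.3784 \cdot 10^{9}$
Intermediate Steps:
$w = 0$ ($w = 9 \cdot 0 = 0$)
$r{\left(P \right)} = -1$ ($r{\left(P \right)} = 0 \left(-1\right) - 1 = 0 - 1 = -1$)
$\left(\frac{14293 + 18497}{14951 + r{\left(-152 \right)}} + 40297\right) \left(-24183 - 10020\right) = \left(\frac{14293 + 18497}{14951 - 1} + 40297\right) \left(-24183 - 10020\right) = \left(\frac{32790}{14950} + 40297\right) \left(-34203\right) = \left(32790 \cdot \frac{1}{14950} + 40297\right) \left(-34203\right) = \left(\frac{3279}{1495} + 40297\right) \left(-34203\right) = \frac{60247294}{1495} \left(-34203\right) = - \frac{158510630514}{115}$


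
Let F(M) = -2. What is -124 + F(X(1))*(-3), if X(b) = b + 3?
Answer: -118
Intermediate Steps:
X(b) = 3 + b
-124 + F(X(1))*(-3) = -124 - 2*(-3) = -124 + 6 = -118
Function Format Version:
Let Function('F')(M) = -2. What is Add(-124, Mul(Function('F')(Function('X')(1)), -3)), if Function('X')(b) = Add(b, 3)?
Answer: -118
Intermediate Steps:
Function('X')(b) = Add(3, b)
Add(-124, Mul(Function('F')(Function('X')(1)), -3)) = Add(-124, Mul(-2, -3)) = Add(-124, 6) = -118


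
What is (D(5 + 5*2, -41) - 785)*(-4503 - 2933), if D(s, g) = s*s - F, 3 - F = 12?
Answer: 4097236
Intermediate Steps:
F = -9 (F = 3 - 1*12 = 3 - 12 = -9)
D(s, g) = 9 + s**2 (D(s, g) = s*s - 1*(-9) = s**2 + 9 = 9 + s**2)
(D(5 + 5*2, -41) - 785)*(-4503 - 2933) = ((9 + (5 + 5*2)**2) - 785)*(-4503 - 2933) = ((9 + (5 + 10)**2) - 785)*(-7436) = ((9 + 15**2) - 785)*(-7436) = ((9 + 225) - 785)*(-7436) = (234 - 785)*(-7436) = -551*(-7436) = 4097236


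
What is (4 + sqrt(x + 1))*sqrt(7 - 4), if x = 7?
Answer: 2*sqrt(3)*(2 + sqrt(2)) ≈ 11.827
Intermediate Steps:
(4 + sqrt(x + 1))*sqrt(7 - 4) = (4 + sqrt(7 + 1))*sqrt(7 - 4) = (4 + sqrt(8))*sqrt(3) = (4 + 2*sqrt(2))*sqrt(3) = sqrt(3)*(4 + 2*sqrt(2))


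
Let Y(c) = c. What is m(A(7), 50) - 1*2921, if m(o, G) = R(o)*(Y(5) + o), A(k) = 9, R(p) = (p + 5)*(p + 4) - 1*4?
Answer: -429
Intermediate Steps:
R(p) = -4 + (4 + p)*(5 + p) (R(p) = (5 + p)*(4 + p) - 4 = (4 + p)*(5 + p) - 4 = -4 + (4 + p)*(5 + p))
m(o, G) = (5 + o)*(16 + o² + 9*o) (m(o, G) = (16 + o² + 9*o)*(5 + o) = (5 + o)*(16 + o² + 9*o))
m(A(7), 50) - 1*2921 = (5 + 9)*(16 + 9² + 9*9) - 1*2921 = 14*(16 + 81 + 81) - 2921 = 14*178 - 2921 = 2492 - 2921 = -429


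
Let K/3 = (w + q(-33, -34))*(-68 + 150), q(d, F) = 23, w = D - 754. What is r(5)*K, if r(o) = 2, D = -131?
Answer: -424104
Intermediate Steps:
w = -885 (w = -131 - 754 = -885)
K = -212052 (K = 3*((-885 + 23)*(-68 + 150)) = 3*(-862*82) = 3*(-70684) = -212052)
r(5)*K = 2*(-212052) = -424104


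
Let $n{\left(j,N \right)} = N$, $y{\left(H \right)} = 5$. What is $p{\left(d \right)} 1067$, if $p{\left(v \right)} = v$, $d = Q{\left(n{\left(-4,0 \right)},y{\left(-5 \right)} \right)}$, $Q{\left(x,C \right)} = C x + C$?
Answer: $5335$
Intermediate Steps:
$Q{\left(x,C \right)} = C + C x$
$d = 5$ ($d = 5 \left(1 + 0\right) = 5 \cdot 1 = 5$)
$p{\left(d \right)} 1067 = 5 \cdot 1067 = 5335$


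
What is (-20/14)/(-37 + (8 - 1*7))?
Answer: 5/126 ≈ 0.039683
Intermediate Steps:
(-20/14)/(-37 + (8 - 1*7)) = (-20*1/14)/(-37 + (8 - 7)) = -10/(7*(-37 + 1)) = -10/7/(-36) = -10/7*(-1/36) = 5/126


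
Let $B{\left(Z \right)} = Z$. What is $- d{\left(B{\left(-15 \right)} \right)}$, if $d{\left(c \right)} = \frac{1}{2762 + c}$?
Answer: $- \frac{1}{2747} \approx -0.00036403$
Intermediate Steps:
$- d{\left(B{\left(-15 \right)} \right)} = - \frac{1}{2762 - 15} = - \frac{1}{2747}$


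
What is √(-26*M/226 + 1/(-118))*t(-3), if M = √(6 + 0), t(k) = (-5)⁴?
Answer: 625*√(-1506742 - 20454356*√6)/13334 ≈ 336.73*I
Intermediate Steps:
t(k) = 625
M = √6 ≈ 2.4495
√(-26*M/226 + 1/(-118))*t(-3) = √(-26*√6/226 + 1/(-118))*625 = √(-26*√6*(1/226) - 1/118)*625 = √(-13*√6/113 - 1/118)*625 = √(-1/118 - 13*√6/113)*625 = 625*√(-1/118 - 13*√6/113)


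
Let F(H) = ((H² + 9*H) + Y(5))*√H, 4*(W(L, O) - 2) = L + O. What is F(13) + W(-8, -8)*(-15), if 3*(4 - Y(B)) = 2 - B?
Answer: 30 + 291*√13 ≈ 1079.2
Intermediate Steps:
Y(B) = 10/3 + B/3 (Y(B) = 4 - (2 - B)/3 = 4 + (-⅔ + B/3) = 10/3 + B/3)
W(L, O) = 2 + L/4 + O/4 (W(L, O) = 2 + (L + O)/4 = 2 + (L/4 + O/4) = 2 + L/4 + O/4)
F(H) = √H*(5 + H² + 9*H) (F(H) = ((H² + 9*H) + (10/3 + (⅓)*5))*√H = ((H² + 9*H) + (10/3 + 5/3))*√H = ((H² + 9*H) + 5)*√H = (5 + H² + 9*H)*√H = √H*(5 + H² + 9*H))
F(13) + W(-8, -8)*(-15) = √13*(5 + 13² + 9*13) + (2 + (¼)*(-8) + (¼)*(-8))*(-15) = √13*(5 + 169 + 117) + (2 - 2 - 2)*(-15) = √13*291 - 2*(-15) = 291*√13 + 30 = 30 + 291*√13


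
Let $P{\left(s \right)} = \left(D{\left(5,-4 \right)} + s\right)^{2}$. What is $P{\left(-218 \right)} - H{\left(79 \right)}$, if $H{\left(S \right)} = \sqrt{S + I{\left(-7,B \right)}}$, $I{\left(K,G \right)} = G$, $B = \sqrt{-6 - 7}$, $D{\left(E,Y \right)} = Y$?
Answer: $49284 - \sqrt{79 + i \sqrt{13}} \approx 49275.0 - 0.20278 i$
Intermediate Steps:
$B = i \sqrt{13}$ ($B = \sqrt{-13} = i \sqrt{13} \approx 3.6056 i$)
$P{\left(s \right)} = \left(-4 + s\right)^{2}$
$H{\left(S \right)} = \sqrt{S + i \sqrt{13}}$
$P{\left(-218 \right)} - H{\left(79 \right)} = \left(-4 - 218\right)^{2} - \sqrt{79 + i \sqrt{13}} = \left(-222\right)^{2} - \sqrt{79 + i \sqrt{13}} = 49284 - \sqrt{79 + i \sqrt{13}}$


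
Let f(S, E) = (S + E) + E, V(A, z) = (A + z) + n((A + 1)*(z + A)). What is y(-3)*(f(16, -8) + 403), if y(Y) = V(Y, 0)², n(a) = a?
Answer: 3627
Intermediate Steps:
V(A, z) = A + z + (1 + A)*(A + z) (V(A, z) = (A + z) + (A + 1)*(z + A) = (A + z) + (1 + A)*(A + z) = A + z + (1 + A)*(A + z))
y(Y) = (Y² + 2*Y)² (y(Y) = (Y² + 2*Y + 2*0 + Y*0)² = (Y² + 2*Y + 0 + 0)² = (Y² + 2*Y)²)
f(S, E) = S + 2*E (f(S, E) = (E + S) + E = S + 2*E)
y(-3)*(f(16, -8) + 403) = ((-3)²*(2 - 3)²)*((16 + 2*(-8)) + 403) = (9*(-1)²)*((16 - 16) + 403) = (9*1)*(0 + 403) = 9*403 = 3627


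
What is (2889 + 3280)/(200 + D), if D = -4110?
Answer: -6169/3910 ≈ -1.5777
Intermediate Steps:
(2889 + 3280)/(200 + D) = (2889 + 3280)/(200 - 4110) = 6169/(-3910) = 6169*(-1/3910) = -6169/3910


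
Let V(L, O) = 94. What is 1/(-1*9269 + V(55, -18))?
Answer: -1/9175 ≈ -0.00010899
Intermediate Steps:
1/(-1*9269 + V(55, -18)) = 1/(-1*9269 + 94) = 1/(-9269 + 94) = 1/(-9175) = -1/9175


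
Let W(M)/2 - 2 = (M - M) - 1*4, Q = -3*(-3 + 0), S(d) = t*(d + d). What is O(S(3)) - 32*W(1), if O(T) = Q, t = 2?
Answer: 137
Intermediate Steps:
S(d) = 4*d (S(d) = 2*(d + d) = 2*(2*d) = 4*d)
Q = 9 (Q = -3*(-3) = 9)
O(T) = 9
W(M) = -4 (W(M) = 4 + 2*((M - M) - 1*4) = 4 + 2*(0 - 4) = 4 + 2*(-4) = 4 - 8 = -4)
O(S(3)) - 32*W(1) = 9 - 32*(-4) = 9 + 128 = 137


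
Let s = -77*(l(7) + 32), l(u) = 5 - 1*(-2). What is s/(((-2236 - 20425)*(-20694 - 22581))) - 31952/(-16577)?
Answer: 10444610530023/5418771401725 ≈ 1.9275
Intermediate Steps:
l(u) = 7 (l(u) = 5 + 2 = 7)
s = -3003 (s = -77*(7 + 32) = -77*39 = -3003)
s/(((-2236 - 20425)*(-20694 - 22581))) - 31952/(-16577) = -3003*1/((-20694 - 22581)*(-2236 - 20425)) - 31952/(-16577) = -3003/((-22661*(-43275))) - 31952*(-1/16577) = -3003/980654775 + 31952/16577 = -3003*1/980654775 + 31952/16577 = -1001/326884925 + 31952/16577 = 10444610530023/5418771401725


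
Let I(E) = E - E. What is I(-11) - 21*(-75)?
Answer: 1575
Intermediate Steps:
I(E) = 0
I(-11) - 21*(-75) = 0 - 21*(-75) = 0 + 1575 = 1575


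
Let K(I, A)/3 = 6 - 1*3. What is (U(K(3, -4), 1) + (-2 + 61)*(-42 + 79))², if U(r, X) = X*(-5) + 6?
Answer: 4769856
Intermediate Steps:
K(I, A) = 9 (K(I, A) = 3*(6 - 1*3) = 3*(6 - 3) = 3*3 = 9)
U(r, X) = 6 - 5*X (U(r, X) = -5*X + 6 = 6 - 5*X)
(U(K(3, -4), 1) + (-2 + 61)*(-42 + 79))² = ((6 - 5*1) + (-2 + 61)*(-42 + 79))² = ((6 - 5) + 59*37)² = (1 + 2183)² = 2184² = 4769856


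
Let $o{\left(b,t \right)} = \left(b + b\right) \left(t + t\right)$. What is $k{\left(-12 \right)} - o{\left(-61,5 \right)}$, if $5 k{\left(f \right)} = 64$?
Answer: $\frac{6164}{5} \approx 1232.8$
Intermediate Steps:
$k{\left(f \right)} = \frac{64}{5}$ ($k{\left(f \right)} = \frac{1}{5} \cdot 64 = \frac{64}{5}$)
$o{\left(b,t \right)} = 4 b t$ ($o{\left(b,t \right)} = 2 b 2 t = 4 b t$)
$k{\left(-12 \right)} - o{\left(-61,5 \right)} = \frac{64}{5} - 4 \left(-61\right) 5 = \frac{64}{5} - -1220 = \frac{64}{5} + 1220 = \frac{6164}{5}$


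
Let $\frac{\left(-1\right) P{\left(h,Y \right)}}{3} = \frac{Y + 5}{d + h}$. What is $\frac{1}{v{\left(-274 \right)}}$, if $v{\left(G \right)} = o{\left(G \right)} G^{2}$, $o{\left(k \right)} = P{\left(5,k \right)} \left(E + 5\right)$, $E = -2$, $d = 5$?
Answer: $\frac{5}{90879498} \approx 5.5018 \cdot 10^{-8}$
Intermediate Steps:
$P{\left(h,Y \right)} = - \frac{3 \left(5 + Y\right)}{5 + h}$ ($P{\left(h,Y \right)} = - 3 \frac{Y + 5}{5 + h} = - 3 \frac{5 + Y}{5 + h} = - \frac{3 \left(5 + Y\right)}{5 + h}$)
$o{\left(k \right)} = - \frac{9}{2} - \frac{9 k}{10}$ ($o{\left(k \right)} = \frac{3 \left(-5 - k\right)}{5 + 5} \left(-2 + 5\right) = \frac{3 \left(-5 - k\right)}{10} \cdot 3 = 3 \cdot \frac{1}{10} \left(-5 - k\right) 3 = \left(- \frac{3}{2} - \frac{3 k}{10}\right) 3 = - \frac{9}{2} - \frac{9 k}{10}$)
$v{\left(G \right)} = G^{2} \left(- \frac{9}{2} - \frac{9 G}{10}\right)$ ($v{\left(G \right)} = \left(- \frac{9}{2} - \frac{9 G}{10}\right) G^{2} = G^{2} \left(- \frac{9}{2} - \frac{9 G}{10}\right)$)
$\frac{1}{v{\left(-274 \right)}} = \frac{1}{\frac{9}{10} \left(-274\right)^{2} \left(-5 - -274\right)} = \frac{1}{\frac{9}{10} \cdot 75076 \left(-5 + 274\right)} = \frac{1}{\frac{9}{10} \cdot 75076 \cdot 269} = \frac{1}{\frac{90879498}{5}} = \frac{5}{90879498}$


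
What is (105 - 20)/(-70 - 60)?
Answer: -17/26 ≈ -0.65385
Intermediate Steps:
(105 - 20)/(-70 - 60) = 85/(-130) = -1/130*85 = -17/26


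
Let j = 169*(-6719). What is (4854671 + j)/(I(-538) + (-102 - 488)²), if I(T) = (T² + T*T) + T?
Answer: 371916/92645 ≈ 4.0144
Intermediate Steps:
I(T) = T + 2*T² (I(T) = (T² + T²) + T = 2*T² + T = T + 2*T²)
j = -1135511
(4854671 + j)/(I(-538) + (-102 - 488)²) = (4854671 - 1135511)/(-538*(1 + 2*(-538)) + (-102 - 488)²) = 3719160/(-538*(1 - 1076) + (-590)²) = 3719160/(-538*(-1075) + 348100) = 3719160/(578350 + 348100) = 3719160/926450 = 3719160*(1/926450) = 371916/92645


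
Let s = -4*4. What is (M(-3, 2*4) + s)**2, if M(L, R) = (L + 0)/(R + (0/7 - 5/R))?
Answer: 937024/3481 ≈ 269.18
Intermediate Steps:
s = -16
M(L, R) = L/(R - 5/R) (M(L, R) = L/(R + (0*(1/7) - 5/R)) = L/(R + (0 - 5/R)) = L/(R - 5/R))
(M(-3, 2*4) + s)**2 = (-3*2*4/(-5 + (2*4)**2) - 16)**2 = (-3*8/(-5 + 8**2) - 16)**2 = (-3*8/(-5 + 64) - 16)**2 = (-3*8/59 - 16)**2 = (-3*8*1/59 - 16)**2 = (-24/59 - 16)**2 = (-968/59)**2 = 937024/3481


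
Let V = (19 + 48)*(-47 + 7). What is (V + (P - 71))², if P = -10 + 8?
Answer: 7579009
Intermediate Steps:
P = -2
V = -2680 (V = 67*(-40) = -2680)
(V + (P - 71))² = (-2680 + (-2 - 71))² = (-2680 - 73)² = (-2753)² = 7579009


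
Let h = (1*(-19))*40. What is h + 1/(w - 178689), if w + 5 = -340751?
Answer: -394778201/519445 ≈ -760.00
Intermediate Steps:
w = -340756 (w = -5 - 340751 = -340756)
h = -760 (h = -19*40 = -760)
h + 1/(w - 178689) = -760 + 1/(-340756 - 178689) = -760 + 1/(-519445) = -760 - 1/519445 = -394778201/519445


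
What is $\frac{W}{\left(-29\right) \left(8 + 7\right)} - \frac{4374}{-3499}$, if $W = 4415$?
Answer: $- \frac{2709079}{304413} \approx -8.8994$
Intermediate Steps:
$\frac{W}{\left(-29\right) \left(8 + 7\right)} - \frac{4374}{-3499} = \frac{4415}{\left(-29\right) \left(8 + 7\right)} - \frac{4374}{-3499} = \frac{4415}{\left(-29\right) 15} - - \frac{4374}{3499} = \frac{4415}{-435} + \frac{4374}{3499} = 4415 \left(- \frac{1}{435}\right) + \frac{4374}{3499} = - \frac{883}{87} + \frac{4374}{3499} = - \frac{2709079}{304413}$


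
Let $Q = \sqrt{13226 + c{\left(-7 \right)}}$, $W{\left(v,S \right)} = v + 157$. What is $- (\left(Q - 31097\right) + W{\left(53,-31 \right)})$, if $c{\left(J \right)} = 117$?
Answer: $30887 - \sqrt{13343} \approx 30772.0$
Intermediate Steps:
$W{\left(v,S \right)} = 157 + v$
$Q = \sqrt{13343}$ ($Q = \sqrt{13226 + 117} = \sqrt{13343} \approx 115.51$)
$- (\left(Q - 31097\right) + W{\left(53,-31 \right)}) = - (\left(\sqrt{13343} - 31097\right) + \left(157 + 53\right)) = - (\left(-31097 + \sqrt{13343}\right) + 210) = - (-30887 + \sqrt{13343}) = 30887 - \sqrt{13343}$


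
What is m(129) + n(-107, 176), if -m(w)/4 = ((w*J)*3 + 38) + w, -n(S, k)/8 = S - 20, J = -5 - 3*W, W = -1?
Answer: 3444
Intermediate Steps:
J = -2 (J = -5 - 3*(-1) = -5 + 3 = -2)
n(S, k) = 160 - 8*S (n(S, k) = -8*(S - 20) = -8*(-20 + S) = 160 - 8*S)
m(w) = -152 + 20*w (m(w) = -4*(((w*(-2))*3 + 38) + w) = -4*((-2*w*3 + 38) + w) = -4*((-6*w + 38) + w) = -4*((38 - 6*w) + w) = -4*(38 - 5*w) = -152 + 20*w)
m(129) + n(-107, 176) = (-152 + 20*129) + (160 - 8*(-107)) = (-152 + 2580) + (160 + 856) = 2428 + 1016 = 3444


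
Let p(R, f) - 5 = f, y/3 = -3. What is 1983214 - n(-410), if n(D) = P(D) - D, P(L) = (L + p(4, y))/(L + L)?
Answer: 812949433/410 ≈ 1.9828e+6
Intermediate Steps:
y = -9 (y = 3*(-3) = -9)
p(R, f) = 5 + f
P(L) = (-4 + L)/(2*L) (P(L) = (L + (5 - 9))/(L + L) = (L - 4)/((2*L)) = (-4 + L)*(1/(2*L)) = (-4 + L)/(2*L))
n(D) = -D + (-4 + D)/(2*D) (n(D) = (-4 + D)/(2*D) - D = -D + (-4 + D)/(2*D))
1983214 - n(-410) = 1983214 - (½ - 1*(-410) - 2/(-410)) = 1983214 - (½ + 410 - 2*(-1/410)) = 1983214 - (½ + 410 + 1/205) = 1983214 - 1*168307/410 = 1983214 - 168307/410 = 812949433/410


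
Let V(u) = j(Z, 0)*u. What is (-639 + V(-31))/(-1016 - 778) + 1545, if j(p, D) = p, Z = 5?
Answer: 1386262/897 ≈ 1545.4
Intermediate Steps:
V(u) = 5*u
(-639 + V(-31))/(-1016 - 778) + 1545 = (-639 + 5*(-31))/(-1016 - 778) + 1545 = (-639 - 155)/(-1794) + 1545 = -794*(-1/1794) + 1545 = 397/897 + 1545 = 1386262/897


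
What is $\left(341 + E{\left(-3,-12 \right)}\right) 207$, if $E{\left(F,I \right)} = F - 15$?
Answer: $66861$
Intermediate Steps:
$E{\left(F,I \right)} = -15 + F$
$\left(341 + E{\left(-3,-12 \right)}\right) 207 = \left(341 - 18\right) 207 = 323 \cdot 207 = 66861$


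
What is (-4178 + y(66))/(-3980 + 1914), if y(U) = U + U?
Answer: 2023/1033 ≈ 1.9584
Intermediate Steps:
y(U) = 2*U
(-4178 + y(66))/(-3980 + 1914) = (-4178 + 2*66)/(-3980 + 1914) = (-4178 + 132)/(-2066) = -4046*(-1/2066) = 2023/1033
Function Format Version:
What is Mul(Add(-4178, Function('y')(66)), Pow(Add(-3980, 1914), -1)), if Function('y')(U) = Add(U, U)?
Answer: Rational(2023, 1033) ≈ 1.9584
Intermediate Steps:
Function('y')(U) = Mul(2, U)
Mul(Add(-4178, Function('y')(66)), Pow(Add(-3980, 1914), -1)) = Mul(Add(-4178, Mul(2, 66)), Pow(Add(-3980, 1914), -1)) = Mul(Add(-4178, 132), Pow(-2066, -1)) = Mul(-4046, Rational(-1, 2066)) = Rational(2023, 1033)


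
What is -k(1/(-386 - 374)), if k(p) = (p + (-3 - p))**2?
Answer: -9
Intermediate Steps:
k(p) = 9 (k(p) = (-3)**2 = 9)
-k(1/(-386 - 374)) = -1*9 = -9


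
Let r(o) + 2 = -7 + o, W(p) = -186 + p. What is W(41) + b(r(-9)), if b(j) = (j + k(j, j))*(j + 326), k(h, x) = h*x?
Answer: 94103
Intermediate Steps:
r(o) = -9 + o (r(o) = -2 + (-7 + o) = -9 + o)
b(j) = (326 + j)*(j + j²) (b(j) = (j + j*j)*(j + 326) = (j + j²)*(326 + j) = (326 + j)*(j + j²))
W(41) + b(r(-9)) = (-186 + 41) + (-9 - 9)*(326 + (-9 - 9)² + 327*(-9 - 9)) = -145 - 18*(326 + (-18)² + 327*(-18)) = -145 - 18*(326 + 324 - 5886) = -145 - 18*(-5236) = -145 + 94248 = 94103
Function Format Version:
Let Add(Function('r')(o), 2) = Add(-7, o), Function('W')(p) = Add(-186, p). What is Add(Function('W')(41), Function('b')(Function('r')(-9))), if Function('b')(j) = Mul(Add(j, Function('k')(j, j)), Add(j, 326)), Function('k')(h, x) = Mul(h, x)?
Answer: 94103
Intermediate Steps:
Function('r')(o) = Add(-9, o) (Function('r')(o) = Add(-2, Add(-7, o)) = Add(-9, o))
Function('b')(j) = Mul(Add(326, j), Add(j, Pow(j, 2))) (Function('b')(j) = Mul(Add(j, Mul(j, j)), Add(j, 326)) = Mul(Add(j, Pow(j, 2)), Add(326, j)) = Mul(Add(326, j), Add(j, Pow(j, 2))))
Add(Function('W')(41), Function('b')(Function('r')(-9))) = Add(Add(-186, 41), Mul(Add(-9, -9), Add(326, Pow(Add(-9, -9), 2), Mul(327, Add(-9, -9))))) = Add(-145, Mul(-18, Add(326, Pow(-18, 2), Mul(327, -18)))) = Add(-145, Mul(-18, Add(326, 324, -5886))) = Add(-145, Mul(-18, -5236)) = Add(-145, 94248) = 94103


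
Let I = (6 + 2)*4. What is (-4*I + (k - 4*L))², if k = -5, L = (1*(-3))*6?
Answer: 3721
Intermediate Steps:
L = -18 (L = -3*6 = -18)
I = 32 (I = 8*4 = 32)
(-4*I + (k - 4*L))² = (-4*32 + (-5 - 4*(-18)))² = (-128 + (-5 + 72))² = (-128 + 67)² = (-61)² = 3721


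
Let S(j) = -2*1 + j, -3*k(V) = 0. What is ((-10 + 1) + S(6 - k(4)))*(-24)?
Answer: 120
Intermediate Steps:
k(V) = 0 (k(V) = -1/3*0 = 0)
S(j) = -2 + j
((-10 + 1) + S(6 - k(4)))*(-24) = ((-10 + 1) + (-2 + (6 - 1*0)))*(-24) = (-9 + (-2 + (6 + 0)))*(-24) = (-9 + (-2 + 6))*(-24) = (-9 + 4)*(-24) = -5*(-24) = 120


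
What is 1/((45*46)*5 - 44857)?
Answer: -1/34507 ≈ -2.8980e-5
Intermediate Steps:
1/((45*46)*5 - 44857) = 1/(2070*5 - 44857) = 1/(10350 - 44857) = 1/(-34507) = -1/34507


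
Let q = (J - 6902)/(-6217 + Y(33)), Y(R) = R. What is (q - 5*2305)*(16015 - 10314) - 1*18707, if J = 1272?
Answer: -203198639029/3092 ≈ -6.5718e+7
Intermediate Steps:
q = 2815/3092 (q = (1272 - 6902)/(-6217 + 33) = -5630/(-6184) = -5630*(-1/6184) = 2815/3092 ≈ 0.91041)
(q - 5*2305)*(16015 - 10314) - 1*18707 = (2815/3092 - 5*2305)*(16015 - 10314) - 1*18707 = (2815/3092 - 11525)*5701 - 18707 = -35632485/3092*5701 - 18707 = -203140796985/3092 - 18707 = -203198639029/3092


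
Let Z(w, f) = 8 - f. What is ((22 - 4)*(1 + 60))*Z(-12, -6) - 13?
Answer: 15359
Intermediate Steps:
((22 - 4)*(1 + 60))*Z(-12, -6) - 13 = ((22 - 4)*(1 + 60))*(8 - 1*(-6)) - 13 = (18*61)*(8 + 6) - 13 = 1098*14 - 13 = 15372 - 13 = 15359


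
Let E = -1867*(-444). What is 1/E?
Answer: 1/828948 ≈ 1.2063e-6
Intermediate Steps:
E = 828948 (E = -1*(-828948) = 828948)
1/E = 1/828948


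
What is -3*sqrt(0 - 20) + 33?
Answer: 33 - 6*I*sqrt(5) ≈ 33.0 - 13.416*I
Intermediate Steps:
-3*sqrt(0 - 20) + 33 = -6*I*sqrt(5) + 33 = 33 - 6*I*sqrt(5)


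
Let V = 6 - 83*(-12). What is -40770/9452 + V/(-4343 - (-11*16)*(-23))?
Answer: -58595329/13218622 ≈ -4.4328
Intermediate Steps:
V = 1002 (V = 6 + 996 = 1002)
-40770/9452 + V/(-4343 - (-11*16)*(-23)) = -40770/9452 + 1002/(-4343 - (-11*16)*(-23)) = -40770*1/9452 + 1002/(-4343 - (-176)*(-23)) = -20385/4726 + 1002/(-4343 - 1*4048) = -20385/4726 + 1002/(-4343 - 4048) = -20385/4726 + 1002/(-8391) = -20385/4726 + 1002*(-1/8391) = -20385/4726 - 334/2797 = -58595329/13218622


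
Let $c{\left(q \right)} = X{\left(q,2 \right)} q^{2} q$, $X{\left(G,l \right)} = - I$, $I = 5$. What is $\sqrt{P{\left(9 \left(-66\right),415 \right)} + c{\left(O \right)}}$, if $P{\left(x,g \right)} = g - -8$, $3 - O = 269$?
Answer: $\sqrt{94105903} \approx 9700.8$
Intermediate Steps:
$O = -266$ ($O = 3 - 269 = -266$)
$X{\left(G,l \right)} = -5$ ($X{\left(G,l \right)} = \left(-1\right) 5 = -5$)
$P{\left(x,g \right)} = 8 + g$ ($P{\left(x,g \right)} = g + 8 = 8 + g$)
$c{\left(q \right)} = - 5 q^{3}$ ($c{\left(q \right)} = - 5 q^{2} q = - 5 q^{3}$)
$\sqrt{P{\left(9 \left(-66\right),415 \right)} + c{\left(O \right)}} = \sqrt{\left(8 + 415\right) - 5 \left(-266\right)^{3}} = \sqrt{423 - -94105480} = \sqrt{423 + 94105480} = \sqrt{94105903}$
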